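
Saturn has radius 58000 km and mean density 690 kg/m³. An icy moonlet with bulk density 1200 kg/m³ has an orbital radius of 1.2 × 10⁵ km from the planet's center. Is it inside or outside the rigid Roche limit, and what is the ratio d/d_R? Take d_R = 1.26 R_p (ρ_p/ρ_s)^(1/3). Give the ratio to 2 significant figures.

outside; d/d_R ≈ 2.0

d_R = 1.26 × (58000 km) × (690/1200)^(1/3) = 60770 km
d/d_R = (1.2 × 10⁵) / (60770) = 2.0
Since d/d_R > 1, the body is outside the Roche limit.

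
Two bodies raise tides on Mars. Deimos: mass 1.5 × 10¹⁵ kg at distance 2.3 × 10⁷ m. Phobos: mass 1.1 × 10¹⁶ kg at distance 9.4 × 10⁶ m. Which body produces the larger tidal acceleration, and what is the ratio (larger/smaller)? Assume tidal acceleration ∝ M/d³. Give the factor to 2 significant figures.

Phobos, by a factor of ≈ 110

Tidal acceleration ∝ M/d³, so compare M/d³ for each.
Deimos: (1.5 × 10¹⁵) / (2.3 × 10⁷)³ = 1.233 × 10⁻⁷
Phobos: (1.1 × 10¹⁶) / (9.4 × 10⁶)³ = 1.324 × 10⁻⁵
Ratio (larger/smaller) = 110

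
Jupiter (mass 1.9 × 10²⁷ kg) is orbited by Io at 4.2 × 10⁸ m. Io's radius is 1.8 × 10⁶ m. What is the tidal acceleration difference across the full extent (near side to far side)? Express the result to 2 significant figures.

1.2 × 10⁻² m/s²

Δg = 4GMr/d³
   = 4 × (6.674 × 10⁻¹¹) × (1.9 × 10²⁷) × (1.8 × 10⁶) / (4.2 × 10⁸)³
   = 1.2 × 10⁻² m/s²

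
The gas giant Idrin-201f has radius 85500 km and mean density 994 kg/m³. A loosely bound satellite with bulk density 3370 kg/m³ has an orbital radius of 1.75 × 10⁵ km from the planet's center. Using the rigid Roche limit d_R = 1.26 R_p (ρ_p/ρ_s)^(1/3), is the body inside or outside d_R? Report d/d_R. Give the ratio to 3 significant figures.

outside; d/d_R ≈ 2.44

d_R = 1.26 × (85500 km) × (994/3370)^(1/3) = 71710 km
d/d_R = (1.75 × 10⁵) / (71710) = 2.44
Since d/d_R > 1, the body is outside the Roche limit.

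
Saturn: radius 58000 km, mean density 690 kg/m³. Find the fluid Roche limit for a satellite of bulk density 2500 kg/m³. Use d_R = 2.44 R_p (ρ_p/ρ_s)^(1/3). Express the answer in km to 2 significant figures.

92000 km

d_R = 2.44 × 58000 km × (690/2500)^(1/3)
    = 92000 km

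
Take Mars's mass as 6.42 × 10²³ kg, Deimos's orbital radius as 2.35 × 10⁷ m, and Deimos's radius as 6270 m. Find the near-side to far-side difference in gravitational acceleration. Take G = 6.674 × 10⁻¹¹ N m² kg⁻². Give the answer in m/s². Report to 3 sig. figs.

Δa = 4GMr/d³
   = 4 × (6.674 × 10⁻¹¹) × (6.42 × 10²³) × (6270) / (2.35 × 10⁷)³
   = 8.28 × 10⁻⁵ m/s²

8.28 × 10⁻⁵ m/s²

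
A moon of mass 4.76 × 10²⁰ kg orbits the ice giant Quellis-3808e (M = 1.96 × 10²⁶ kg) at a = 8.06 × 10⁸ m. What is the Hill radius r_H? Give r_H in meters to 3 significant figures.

r_H ≈ a (m/3M)^(1/3)
    = (8.06 × 10⁸) × (4.76 × 10²⁰ / (3 × 1.96 × 10²⁶))^(1/3)
    = 7.51 × 10⁶ m

7.51 × 10⁶ m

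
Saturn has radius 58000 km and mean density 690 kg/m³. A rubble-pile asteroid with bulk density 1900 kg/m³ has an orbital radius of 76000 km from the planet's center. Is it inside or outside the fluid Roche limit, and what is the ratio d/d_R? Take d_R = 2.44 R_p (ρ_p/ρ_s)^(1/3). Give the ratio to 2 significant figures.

inside; d/d_R ≈ 0.75

d_R = 2.44 × (58000 km) × (690/1900)^(1/3) = 1.010 × 10⁵ km
d/d_R = (76000) / (1.010 × 10⁵) = 0.75
Since d/d_R < 1, the body is inside the Roche limit.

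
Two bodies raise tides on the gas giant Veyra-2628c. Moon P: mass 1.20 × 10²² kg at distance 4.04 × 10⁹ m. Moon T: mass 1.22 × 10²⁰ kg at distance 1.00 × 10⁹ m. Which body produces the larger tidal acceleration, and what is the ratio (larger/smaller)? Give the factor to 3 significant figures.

Moon P, by a factor of ≈ 1.49

Tidal stretch scales as M/d³; compute that for each body.
Moon P: (1.20 × 10²²) / (4.04 × 10⁹)³ = 1.820 × 10⁻⁷
Moon T: (1.22 × 10²⁰) / (1.00 × 10⁹)³ = 1.220 × 10⁻⁷
Ratio (larger/smaller) = 1.49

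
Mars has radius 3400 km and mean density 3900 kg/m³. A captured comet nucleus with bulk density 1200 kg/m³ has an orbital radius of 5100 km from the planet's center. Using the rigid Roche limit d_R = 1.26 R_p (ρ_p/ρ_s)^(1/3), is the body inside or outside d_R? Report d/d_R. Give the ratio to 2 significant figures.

d_R = 1.26 × (3400 km) × (3900/1200)^(1/3) = 6346 km
d/d_R = (5100) / (6346) = 0.80
Since d/d_R < 1, the body is inside the Roche limit.

inside; d/d_R ≈ 0.80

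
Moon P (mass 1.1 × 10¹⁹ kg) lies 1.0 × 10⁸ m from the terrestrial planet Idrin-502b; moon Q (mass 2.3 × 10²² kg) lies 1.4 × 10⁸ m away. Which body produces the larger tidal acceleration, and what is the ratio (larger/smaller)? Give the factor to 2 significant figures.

Tidal stretch scales as M/d³; compute that for each body.
Moon P: (1.1 × 10¹⁹) / (1.0 × 10⁸)³ = 1.100 × 10⁻⁵
Moon Q: (2.3 × 10²²) / (1.4 × 10⁸)³ = 8.382 × 10⁻³
Ratio (larger/smaller) = 760

Moon Q, by a factor of ≈ 760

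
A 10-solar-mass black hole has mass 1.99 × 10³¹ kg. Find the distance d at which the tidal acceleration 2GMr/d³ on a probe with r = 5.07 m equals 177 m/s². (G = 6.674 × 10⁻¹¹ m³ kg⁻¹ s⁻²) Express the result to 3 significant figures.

4.24 × 10⁶ m

2GMr/d³ = a_tidal  ⇒  d = (2GMr / a_tidal)^(1/3)
d = (2 × 6.674×10⁻¹¹ × (1.99 × 10³¹) × (5.07) / (177))^(1/3)
  = 4.24 × 10⁶ m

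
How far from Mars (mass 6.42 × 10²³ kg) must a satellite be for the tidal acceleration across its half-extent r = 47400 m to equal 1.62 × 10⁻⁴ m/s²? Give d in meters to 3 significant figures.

2.93 × 10⁷ m

2GMr/d³ = a_tidal  ⇒  d = (2GMr / a_tidal)^(1/3)
d = (2 × 6.674×10⁻¹¹ × (6.42 × 10²³) × (47400) / (1.62 × 10⁻⁴))^(1/3)
  = 2.93 × 10⁷ m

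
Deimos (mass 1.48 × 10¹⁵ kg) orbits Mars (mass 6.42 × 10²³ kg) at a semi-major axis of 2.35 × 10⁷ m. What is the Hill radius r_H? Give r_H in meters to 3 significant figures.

r_H ≈ a (m/3M)^(1/3)
    = (2.35 × 10⁷) × (1.48 × 10¹⁵ / (3 × 6.42 × 10²³))^(1/3)
    = 2.15 × 10⁴ m

2.15 × 10⁴ m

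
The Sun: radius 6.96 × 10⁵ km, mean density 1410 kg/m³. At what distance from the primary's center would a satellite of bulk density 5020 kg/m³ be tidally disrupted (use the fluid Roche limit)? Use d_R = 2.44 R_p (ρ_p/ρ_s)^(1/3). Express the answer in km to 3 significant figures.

1.11 × 10⁶ km

d_R = 2.44 × 6.96 × 10⁵ km × (1410/5020)^(1/3)
    = 1.11 × 10⁶ km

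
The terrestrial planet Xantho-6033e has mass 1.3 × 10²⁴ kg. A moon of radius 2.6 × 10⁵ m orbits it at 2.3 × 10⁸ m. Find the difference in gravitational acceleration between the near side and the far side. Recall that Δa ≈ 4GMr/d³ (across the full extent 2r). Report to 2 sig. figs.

Δa = 4GMr/d³
   = 4 × (6.674 × 10⁻¹¹) × (1.3 × 10²⁴) × (2.6 × 10⁵) / (2.3 × 10⁸)³
   = 7.4 × 10⁻⁶ m/s²

7.4 × 10⁻⁶ m/s²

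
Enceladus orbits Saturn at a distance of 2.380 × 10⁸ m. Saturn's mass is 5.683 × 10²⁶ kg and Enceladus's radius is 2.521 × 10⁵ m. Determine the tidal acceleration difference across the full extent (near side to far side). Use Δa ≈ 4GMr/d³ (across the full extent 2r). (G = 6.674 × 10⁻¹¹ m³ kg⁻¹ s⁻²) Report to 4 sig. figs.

Δa = 4GMr/d³
   = 4 × (6.674 × 10⁻¹¹) × (5.683 × 10²⁶) × (2.521 × 10⁵) / (2.380 × 10⁸)³
   = 2.837 × 10⁻³ m/s²

2.837 × 10⁻³ m/s²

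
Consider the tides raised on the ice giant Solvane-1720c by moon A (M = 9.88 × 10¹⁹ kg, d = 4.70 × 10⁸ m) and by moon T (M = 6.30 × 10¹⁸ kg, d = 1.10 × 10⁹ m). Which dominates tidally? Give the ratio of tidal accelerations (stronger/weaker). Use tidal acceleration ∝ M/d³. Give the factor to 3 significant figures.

Tidal stretch scales as M/d³; compute that for each body.
Moon A: (9.88 × 10¹⁹) / (4.70 × 10⁸)³ = 9.516 × 10⁻⁷
Moon T: (6.30 × 10¹⁸) / (1.10 × 10⁹)³ = 4.733 × 10⁻⁹
Ratio (larger/smaller) = 201

Moon A, by a factor of ≈ 201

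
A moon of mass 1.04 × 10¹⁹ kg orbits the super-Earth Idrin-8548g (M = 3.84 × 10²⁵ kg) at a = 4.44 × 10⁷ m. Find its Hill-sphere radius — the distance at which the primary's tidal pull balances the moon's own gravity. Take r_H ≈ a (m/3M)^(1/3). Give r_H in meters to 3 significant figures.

1.99 × 10⁵ m

r_H ≈ a (m/3M)^(1/3)
    = (4.44 × 10⁷) × (1.04 × 10¹⁹ / (3 × 3.84 × 10²⁵))^(1/3)
    = 1.99 × 10⁵ m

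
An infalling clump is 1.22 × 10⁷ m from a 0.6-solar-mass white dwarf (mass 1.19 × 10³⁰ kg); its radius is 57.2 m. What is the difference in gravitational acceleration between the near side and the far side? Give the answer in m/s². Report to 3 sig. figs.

1.00 × 10¹ m/s²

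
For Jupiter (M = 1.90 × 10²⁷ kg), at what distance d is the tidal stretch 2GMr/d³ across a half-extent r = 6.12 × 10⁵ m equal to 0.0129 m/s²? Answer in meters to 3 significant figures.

2.29 × 10⁸ m

2GMr/d³ = a_tidal  ⇒  d = (2GMr / a_tidal)^(1/3)
d = (2 × 6.674×10⁻¹¹ × (1.90 × 10²⁷) × (6.12 × 10⁵) / (0.0129))^(1/3)
  = 2.29 × 10⁸ m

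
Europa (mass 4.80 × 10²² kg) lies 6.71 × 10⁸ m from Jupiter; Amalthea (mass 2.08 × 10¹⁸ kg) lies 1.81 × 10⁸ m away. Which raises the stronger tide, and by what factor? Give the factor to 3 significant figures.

Compare M/d³ for the two perturbers:
Europa: (4.80 × 10²²) / (6.71 × 10⁸)³ = 1.589 × 10⁻⁴
Amalthea: (2.08 × 10¹⁸) / (1.81 × 10⁸)³ = 3.508 × 10⁻⁷
Ratio (larger/smaller) = 453

Europa, by a factor of ≈ 453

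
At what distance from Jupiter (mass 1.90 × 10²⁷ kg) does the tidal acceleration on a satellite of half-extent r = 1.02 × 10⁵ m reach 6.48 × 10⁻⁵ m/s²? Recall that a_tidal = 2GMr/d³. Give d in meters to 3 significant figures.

7.36 × 10⁸ m

2GMr/d³ = a_tidal  ⇒  d = (2GMr / a_tidal)^(1/3)
d = (2 × 6.674×10⁻¹¹ × (1.90 × 10²⁷) × (1.02 × 10⁵) / (6.48 × 10⁻⁵))^(1/3)
  = 7.36 × 10⁸ m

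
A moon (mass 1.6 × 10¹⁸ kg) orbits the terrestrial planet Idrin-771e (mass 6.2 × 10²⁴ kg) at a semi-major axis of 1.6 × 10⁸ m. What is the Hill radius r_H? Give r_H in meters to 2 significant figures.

7.1 × 10⁵ m

r_H ≈ a (m/3M)^(1/3)
    = (1.6 × 10⁸) × (1.6 × 10¹⁸ / (3 × 6.2 × 10²⁴))^(1/3)
    = 7.1 × 10⁵ m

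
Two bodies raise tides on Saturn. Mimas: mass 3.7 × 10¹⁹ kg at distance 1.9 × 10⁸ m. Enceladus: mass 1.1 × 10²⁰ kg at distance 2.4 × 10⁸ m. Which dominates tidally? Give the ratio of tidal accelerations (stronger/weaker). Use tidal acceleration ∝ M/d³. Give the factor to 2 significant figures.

Enceladus, by a factor of ≈ 1.5

Tidal stretch scales as M/d³; compute that for each body.
Mimas: (3.7 × 10¹⁹) / (1.9 × 10⁸)³ = 5.394 × 10⁻⁶
Enceladus: (1.1 × 10²⁰) / (2.4 × 10⁸)³ = 7.957 × 10⁻⁶
Ratio (larger/smaller) = 1.5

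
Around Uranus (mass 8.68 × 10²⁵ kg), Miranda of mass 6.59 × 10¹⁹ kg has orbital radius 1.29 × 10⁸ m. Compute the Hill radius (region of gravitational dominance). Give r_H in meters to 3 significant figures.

r_H ≈ a (m/3M)^(1/3)
    = (1.29 × 10⁸) × (6.59 × 10¹⁹ / (3 × 8.68 × 10²⁵))^(1/3)
    = 8.16 × 10⁵ m

8.16 × 10⁵ m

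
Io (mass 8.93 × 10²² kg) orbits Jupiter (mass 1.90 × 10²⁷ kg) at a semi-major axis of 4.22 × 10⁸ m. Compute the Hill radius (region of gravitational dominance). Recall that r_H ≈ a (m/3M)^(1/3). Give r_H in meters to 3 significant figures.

1.06 × 10⁷ m

r_H ≈ a (m/3M)^(1/3)
    = (4.22 × 10⁸) × (8.93 × 10²² / (3 × 1.90 × 10²⁷))^(1/3)
    = 1.06 × 10⁷ m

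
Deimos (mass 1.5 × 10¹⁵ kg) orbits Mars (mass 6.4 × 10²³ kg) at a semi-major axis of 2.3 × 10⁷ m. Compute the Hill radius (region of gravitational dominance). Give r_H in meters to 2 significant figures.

2.1 × 10⁴ m

r_H ≈ a (m/3M)^(1/3)
    = (2.3 × 10⁷) × (1.5 × 10¹⁵ / (3 × 6.4 × 10²³))^(1/3)
    = 2.1 × 10⁴ m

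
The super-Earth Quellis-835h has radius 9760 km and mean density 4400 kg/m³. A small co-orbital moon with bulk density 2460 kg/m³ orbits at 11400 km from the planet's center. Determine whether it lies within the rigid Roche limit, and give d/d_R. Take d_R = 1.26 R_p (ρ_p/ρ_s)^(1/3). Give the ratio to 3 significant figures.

d_R = 1.26 × (9760 km) × (4400/2460)^(1/3) = 14930 km
d/d_R = (11400) / (14930) = 0.764
Since d/d_R < 1, the body is inside the Roche limit.

inside; d/d_R ≈ 0.764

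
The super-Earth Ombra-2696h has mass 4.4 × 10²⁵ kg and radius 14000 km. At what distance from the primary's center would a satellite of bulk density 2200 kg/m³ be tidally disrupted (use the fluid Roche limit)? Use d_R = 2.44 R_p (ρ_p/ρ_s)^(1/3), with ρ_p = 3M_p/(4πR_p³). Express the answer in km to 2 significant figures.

41000 km

ρ_p = 3M_p/(4πR_p³) = 3 × (4.4 × 10²⁵) / (4π × (1.4 × 10⁷ m)³) = 3800 kg/m³
d_R = 2.44 × 14000 km × (3800/2200)^(1/3)
    = 41000 km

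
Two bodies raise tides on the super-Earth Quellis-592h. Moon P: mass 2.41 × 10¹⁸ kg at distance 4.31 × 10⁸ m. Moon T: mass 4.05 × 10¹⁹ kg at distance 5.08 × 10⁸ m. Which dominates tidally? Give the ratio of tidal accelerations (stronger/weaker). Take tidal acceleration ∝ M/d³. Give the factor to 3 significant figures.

Moon T, by a factor of ≈ 10.3

Tidal stretch scales as M/d³; compute that for each body.
Moon P: (2.41 × 10¹⁸) / (4.31 × 10⁸)³ = 3.010 × 10⁻⁸
Moon T: (4.05 × 10¹⁹) / (5.08 × 10⁸)³ = 3.089 × 10⁻⁷
Ratio (larger/smaller) = 10.3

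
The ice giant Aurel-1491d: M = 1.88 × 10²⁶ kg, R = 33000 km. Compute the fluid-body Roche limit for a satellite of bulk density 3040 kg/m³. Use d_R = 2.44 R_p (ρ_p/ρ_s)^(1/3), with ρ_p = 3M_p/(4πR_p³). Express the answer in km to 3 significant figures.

59900 km

ρ_p = 3M_p/(4πR_p³) = 3 × (1.88 × 10²⁶) / (4π × (3.30 × 10⁷ m)³) = 1250 kg/m³
d_R = 2.44 × 33000 km × (1250/3040)^(1/3)
    = 59900 km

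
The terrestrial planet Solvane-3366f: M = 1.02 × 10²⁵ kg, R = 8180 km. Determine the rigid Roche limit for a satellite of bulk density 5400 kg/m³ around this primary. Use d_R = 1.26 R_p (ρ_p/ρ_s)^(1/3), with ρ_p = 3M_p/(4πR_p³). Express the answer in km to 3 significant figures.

9660 km

ρ_p = 3M_p/(4πR_p³) = 3 × (1.02 × 10²⁵) / (4π × (8.18 × 10⁶ m)³) = 4450 kg/m³
d_R = 1.26 × 8180 km × (4450/5400)^(1/3)
    = 9660 km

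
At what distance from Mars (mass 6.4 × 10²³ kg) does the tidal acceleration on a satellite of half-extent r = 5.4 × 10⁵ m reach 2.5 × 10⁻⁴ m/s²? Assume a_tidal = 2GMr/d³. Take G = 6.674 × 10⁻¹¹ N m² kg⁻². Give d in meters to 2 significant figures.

5.7 × 10⁷ m

2GMr/d³ = a_tidal  ⇒  d = (2GMr / a_tidal)^(1/3)
d = (2 × 6.674×10⁻¹¹ × (6.4 × 10²³) × (5.4 × 10⁵) / (2.5 × 10⁻⁴))^(1/3)
  = 5.7 × 10⁷ m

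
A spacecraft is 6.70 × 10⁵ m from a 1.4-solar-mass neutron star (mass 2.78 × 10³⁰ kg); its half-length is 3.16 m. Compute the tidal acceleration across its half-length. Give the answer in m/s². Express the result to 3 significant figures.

3.90 × 10³ m/s²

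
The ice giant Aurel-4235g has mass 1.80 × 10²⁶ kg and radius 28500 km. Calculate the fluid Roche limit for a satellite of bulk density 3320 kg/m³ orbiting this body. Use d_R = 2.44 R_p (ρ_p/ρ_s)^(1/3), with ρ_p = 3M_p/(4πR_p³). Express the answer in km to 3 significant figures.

57300 km

ρ_p = 3M_p/(4πR_p³) = 3 × (1.80 × 10²⁶) / (4π × (2.85 × 10⁷ m)³) = 1860 kg/m³
d_R = 2.44 × 28500 km × (1860/3320)^(1/3)
    = 57300 km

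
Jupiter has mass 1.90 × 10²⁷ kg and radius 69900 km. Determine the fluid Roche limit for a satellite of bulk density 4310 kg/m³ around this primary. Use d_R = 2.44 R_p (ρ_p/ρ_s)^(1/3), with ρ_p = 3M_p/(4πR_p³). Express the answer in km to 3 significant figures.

ρ_p = 3M_p/(4πR_p³) = 3 × (1.90 × 10²⁷) / (4π × (6.99 × 10⁷ m)³) = 1330 kg/m³
d_R = 2.44 × 69900 km × (1330/4310)^(1/3)
    = 1.15 × 10⁵ km

1.15 × 10⁵ km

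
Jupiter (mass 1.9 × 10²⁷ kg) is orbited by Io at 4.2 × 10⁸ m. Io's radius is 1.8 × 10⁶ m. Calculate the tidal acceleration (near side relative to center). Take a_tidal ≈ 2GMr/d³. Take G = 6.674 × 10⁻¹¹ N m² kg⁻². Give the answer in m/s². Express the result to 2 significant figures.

Δa = 2GMr/d³
   = 2 × (6.674 × 10⁻¹¹) × (1.9 × 10²⁷) × (1.8 × 10⁶) / (4.2 × 10⁸)³
   = 6.2 × 10⁻³ m/s²

6.2 × 10⁻³ m/s²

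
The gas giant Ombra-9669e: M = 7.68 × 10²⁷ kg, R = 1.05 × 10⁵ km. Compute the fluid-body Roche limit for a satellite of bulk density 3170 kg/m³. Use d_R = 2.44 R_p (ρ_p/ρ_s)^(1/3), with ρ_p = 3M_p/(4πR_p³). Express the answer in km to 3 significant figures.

2.03 × 10⁵ km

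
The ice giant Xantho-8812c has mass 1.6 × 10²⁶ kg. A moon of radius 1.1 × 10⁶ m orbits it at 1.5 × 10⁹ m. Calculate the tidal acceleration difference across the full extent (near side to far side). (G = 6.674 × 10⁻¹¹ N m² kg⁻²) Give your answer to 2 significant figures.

1.4 × 10⁻⁵ m/s²

Differencing GM/(d−r)² and GM/(d+r)² to first order in r/d gives 4GMr/d³.
Δg = 4GMr/d³
   = 4 × (6.674 × 10⁻¹¹) × (1.6 × 10²⁶) × (1.1 × 10⁶) / (1.5 × 10⁹)³
   = 1.4 × 10⁻⁵ m/s²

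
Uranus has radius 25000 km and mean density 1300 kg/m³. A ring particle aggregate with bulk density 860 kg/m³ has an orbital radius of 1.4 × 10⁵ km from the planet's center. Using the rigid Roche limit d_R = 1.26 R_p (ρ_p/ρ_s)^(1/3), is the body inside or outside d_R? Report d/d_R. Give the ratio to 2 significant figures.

d_R = 1.26 × (25000 km) × (1300/860)^(1/3) = 36150 km
d/d_R = (1.4 × 10⁵) / (36150) = 3.9
Since d/d_R > 1, the body is outside the Roche limit.

outside; d/d_R ≈ 3.9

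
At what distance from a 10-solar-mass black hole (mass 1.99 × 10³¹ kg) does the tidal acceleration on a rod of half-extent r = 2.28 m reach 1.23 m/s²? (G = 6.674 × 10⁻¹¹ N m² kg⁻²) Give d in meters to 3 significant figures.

2GMr/d³ = a_tidal  ⇒  d = (2GMr / a_tidal)^(1/3)
d = (2 × 6.674×10⁻¹¹ × (1.99 × 10³¹) × (2.28) / (1.23))^(1/3)
  = 1.70 × 10⁷ m

1.70 × 10⁷ m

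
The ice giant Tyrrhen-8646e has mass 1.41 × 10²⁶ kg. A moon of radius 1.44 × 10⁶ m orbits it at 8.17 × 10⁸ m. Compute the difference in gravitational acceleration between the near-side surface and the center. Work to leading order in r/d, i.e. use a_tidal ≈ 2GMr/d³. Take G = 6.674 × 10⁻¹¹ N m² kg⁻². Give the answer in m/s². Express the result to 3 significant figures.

Δa = 2GMr/d³
   = 2 × (6.674 × 10⁻¹¹) × (1.41 × 10²⁶) × (1.44 × 10⁶) / (8.17 × 10⁸)³
   = 4.97 × 10⁻⁵ m/s²

4.97 × 10⁻⁵ m/s²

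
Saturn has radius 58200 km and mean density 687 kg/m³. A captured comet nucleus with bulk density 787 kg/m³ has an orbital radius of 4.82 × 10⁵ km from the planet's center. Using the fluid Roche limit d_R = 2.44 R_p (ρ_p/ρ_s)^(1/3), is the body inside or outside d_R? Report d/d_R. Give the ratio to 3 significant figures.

outside; d/d_R ≈ 3.55

d_R = 2.44 × (58200 km) × (687/787)^(1/3) = 1.357 × 10⁵ km
d/d_R = (4.82 × 10⁵) / (1.357 × 10⁵) = 3.55
Since d/d_R > 1, the body is outside the Roche limit.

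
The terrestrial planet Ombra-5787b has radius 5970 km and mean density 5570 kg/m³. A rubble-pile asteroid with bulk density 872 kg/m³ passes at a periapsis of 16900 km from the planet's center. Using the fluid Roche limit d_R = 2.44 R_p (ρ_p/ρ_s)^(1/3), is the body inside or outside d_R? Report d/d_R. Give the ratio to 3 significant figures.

inside; d/d_R ≈ 0.625

d_R = 2.44 × (5970 km) × (5570/872)^(1/3) = 27030 km
d/d_R = (16900) / (27030) = 0.625
Since d/d_R < 1, the body is inside the Roche limit.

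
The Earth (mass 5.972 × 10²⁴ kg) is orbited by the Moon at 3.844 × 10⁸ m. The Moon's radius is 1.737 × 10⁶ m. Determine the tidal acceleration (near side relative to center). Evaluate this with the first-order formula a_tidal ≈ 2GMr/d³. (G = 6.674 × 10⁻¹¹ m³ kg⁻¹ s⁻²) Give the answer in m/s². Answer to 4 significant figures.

2.438 × 10⁻⁵ m/s²

Since r ≪ d, expand the inverse-square field across one radius to get the leading 2GMr/d³ term.
Δa = 2GMr/d³
   = 2 × (6.674 × 10⁻¹¹) × (5.972 × 10²⁴) × (1.737 × 10⁶) / (3.844 × 10⁸)³
   = 2.438 × 10⁻⁵ m/s²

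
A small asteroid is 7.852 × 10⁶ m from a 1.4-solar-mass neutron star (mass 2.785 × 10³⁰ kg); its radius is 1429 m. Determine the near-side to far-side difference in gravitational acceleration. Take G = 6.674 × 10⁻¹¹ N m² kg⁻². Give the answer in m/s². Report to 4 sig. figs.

Near-to-far spans 2r, so the tidal difference is twice the near-to-center value: 4GMr/d³.
a_tidal = 4GMr/d³
        = 4 × (6.674 × 10⁻¹¹) × (2.785 × 10³⁰) × (1429) / (7.852 × 10⁶)³
        = 2.195 × 10³ m/s²

2.195 × 10³ m/s²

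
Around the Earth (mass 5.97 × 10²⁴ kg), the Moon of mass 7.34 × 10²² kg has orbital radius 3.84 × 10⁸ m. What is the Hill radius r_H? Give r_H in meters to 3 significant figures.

r_H ≈ a (m/3M)^(1/3)
    = (3.84 × 10⁸) × (7.34 × 10²² / (3 × 5.97 × 10²⁴))^(1/3)
    = 6.15 × 10⁷ m

6.15 × 10⁷ m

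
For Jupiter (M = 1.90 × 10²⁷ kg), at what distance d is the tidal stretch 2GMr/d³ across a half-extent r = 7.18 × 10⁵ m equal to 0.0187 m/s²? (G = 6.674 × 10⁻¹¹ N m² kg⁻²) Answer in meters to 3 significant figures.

2.14 × 10⁸ m

2GMr/d³ = a_tidal  ⇒  d = (2GMr / a_tidal)^(1/3)
d = (2 × 6.674×10⁻¹¹ × (1.90 × 10²⁷) × (7.18 × 10⁵) / (0.0187))^(1/3)
  = 2.14 × 10⁸ m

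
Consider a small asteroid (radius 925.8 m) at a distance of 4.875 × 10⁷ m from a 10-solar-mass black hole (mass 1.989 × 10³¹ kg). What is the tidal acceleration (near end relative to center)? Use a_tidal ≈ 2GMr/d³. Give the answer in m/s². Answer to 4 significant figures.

2.122 × 10¹ m/s²

Since r ≪ d, expand the inverse-square field across one radius to get the leading 2GMr/d³ term.
Δg = 2GMr/d³
   = 2 × (6.674 × 10⁻¹¹) × (1.989 × 10³¹) × (925.8) / (4.875 × 10⁷)³
   = 2.122 × 10¹ m/s²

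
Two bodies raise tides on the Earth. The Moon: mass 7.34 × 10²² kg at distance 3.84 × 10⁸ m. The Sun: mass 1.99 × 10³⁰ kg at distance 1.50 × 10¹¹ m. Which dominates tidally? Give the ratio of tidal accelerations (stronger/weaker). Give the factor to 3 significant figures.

The tide-raising term goes as M/d³ (the gradient of a 1/d² field).
The Moon: (7.34 × 10²²) / (3.84 × 10⁸)³ = 1.296 × 10⁻³
The Sun: (1.99 × 10³⁰) / (1.50 × 10¹¹)³ = 5.896 × 10⁻⁴
Ratio (larger/smaller) = 2.20

The Moon, by a factor of ≈ 2.20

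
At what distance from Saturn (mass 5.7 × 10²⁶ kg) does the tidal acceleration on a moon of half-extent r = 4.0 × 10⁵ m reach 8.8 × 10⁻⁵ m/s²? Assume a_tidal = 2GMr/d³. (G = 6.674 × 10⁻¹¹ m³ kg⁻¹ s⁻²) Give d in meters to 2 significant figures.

7.0 × 10⁸ m

2GMr/d³ = a_tidal  ⇒  d = (2GMr / a_tidal)^(1/3)
d = (2 × 6.674×10⁻¹¹ × (5.7 × 10²⁶) × (4.0 × 10⁵) / (8.8 × 10⁻⁵))^(1/3)
  = 7.0 × 10⁸ m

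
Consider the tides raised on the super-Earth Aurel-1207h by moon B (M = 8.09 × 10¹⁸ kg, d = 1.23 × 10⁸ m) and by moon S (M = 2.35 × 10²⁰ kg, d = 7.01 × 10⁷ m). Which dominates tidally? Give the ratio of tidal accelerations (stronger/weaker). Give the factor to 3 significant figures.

Tidal stretch scales as M/d³; compute that for each body.
Moon B: (8.09 × 10¹⁸) / (1.23 × 10⁸)³ = 4.347 × 10⁻⁶
Moon S: (2.35 × 10²⁰) / (7.01 × 10⁷)³ = 6.822 × 10⁻⁴
Ratio (larger/smaller) = 157

Moon S, by a factor of ≈ 157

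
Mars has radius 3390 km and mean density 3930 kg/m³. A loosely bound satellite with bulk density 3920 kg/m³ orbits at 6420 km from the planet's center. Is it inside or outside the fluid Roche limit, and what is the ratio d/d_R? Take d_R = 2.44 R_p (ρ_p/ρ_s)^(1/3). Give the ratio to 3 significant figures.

d_R = 2.44 × (3390 km) × (3930/3920)^(1/3) = 8279 km
d/d_R = (6420) / (8279) = 0.775
Since d/d_R < 1, the body is inside the Roche limit.

inside; d/d_R ≈ 0.775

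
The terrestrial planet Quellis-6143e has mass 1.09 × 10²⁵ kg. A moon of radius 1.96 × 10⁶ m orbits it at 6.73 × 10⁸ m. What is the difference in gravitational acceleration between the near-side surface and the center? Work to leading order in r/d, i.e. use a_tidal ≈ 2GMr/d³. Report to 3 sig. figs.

9.36 × 10⁻⁶ m/s²

Δa = 2GMr/d³
   = 2 × (6.674 × 10⁻¹¹) × (1.09 × 10²⁵) × (1.96 × 10⁶) / (6.73 × 10⁸)³
   = 9.36 × 10⁻⁶ m/s²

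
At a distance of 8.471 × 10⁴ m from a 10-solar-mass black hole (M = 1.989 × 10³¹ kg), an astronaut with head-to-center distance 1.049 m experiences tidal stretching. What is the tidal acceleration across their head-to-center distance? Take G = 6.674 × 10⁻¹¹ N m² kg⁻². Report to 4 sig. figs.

4.582 × 10⁶ m/s²

The tidal stretch is the gradient of GM/d² times the body's extent r, hence the 1/d³ dependence.
Δg = 2GMr/d³
   = 2 × (6.674 × 10⁻¹¹) × (1.989 × 10³¹) × (1.049) / (8.471 × 10⁴)³
   = 4.582 × 10⁶ m/s²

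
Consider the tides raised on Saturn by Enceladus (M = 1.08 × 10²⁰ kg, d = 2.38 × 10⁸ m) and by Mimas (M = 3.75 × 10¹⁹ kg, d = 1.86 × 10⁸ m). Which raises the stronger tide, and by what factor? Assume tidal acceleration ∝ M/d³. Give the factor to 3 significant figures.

Enceladus, by a factor of ≈ 1.37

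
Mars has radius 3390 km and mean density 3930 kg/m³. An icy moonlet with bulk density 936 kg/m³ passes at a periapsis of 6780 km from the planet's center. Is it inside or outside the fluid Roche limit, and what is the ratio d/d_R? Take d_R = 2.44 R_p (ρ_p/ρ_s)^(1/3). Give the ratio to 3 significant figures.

inside; d/d_R ≈ 0.508

d_R = 2.44 × (3390 km) × (3930/936)^(1/3) = 13340 km
d/d_R = (6780) / (13340) = 0.508
Since d/d_R < 1, the body is inside the Roche limit.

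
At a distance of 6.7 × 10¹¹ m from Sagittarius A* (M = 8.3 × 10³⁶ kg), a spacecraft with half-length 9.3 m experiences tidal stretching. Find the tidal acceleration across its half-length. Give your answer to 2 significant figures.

a_tidal = 2GMr/d³
        = 2 × (6.674 × 10⁻¹¹) × (8.3 × 10³⁶) × (9.3) / (6.7 × 10¹¹)³
        = 3.4 × 10⁻⁸ m/s²

3.4 × 10⁻⁸ m/s²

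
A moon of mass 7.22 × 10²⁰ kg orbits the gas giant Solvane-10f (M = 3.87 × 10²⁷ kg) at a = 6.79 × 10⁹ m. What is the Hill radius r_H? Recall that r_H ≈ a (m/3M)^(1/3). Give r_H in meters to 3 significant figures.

r_H ≈ a (m/3M)^(1/3)
    = (6.79 × 10⁹) × (7.22 × 10²⁰ / (3 × 3.87 × 10²⁷))^(1/3)
    = 2.69 × 10⁷ m

2.69 × 10⁷ m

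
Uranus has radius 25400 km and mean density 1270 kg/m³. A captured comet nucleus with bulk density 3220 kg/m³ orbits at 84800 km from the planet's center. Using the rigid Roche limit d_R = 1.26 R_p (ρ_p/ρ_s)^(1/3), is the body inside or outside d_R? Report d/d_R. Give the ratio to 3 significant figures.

outside; d/d_R ≈ 3.61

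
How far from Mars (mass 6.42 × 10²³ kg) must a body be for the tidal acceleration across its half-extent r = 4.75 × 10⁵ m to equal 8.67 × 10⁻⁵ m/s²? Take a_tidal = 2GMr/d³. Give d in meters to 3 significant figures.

7.77 × 10⁷ m

2GMr/d³ = a_tidal  ⇒  d = (2GMr / a_tidal)^(1/3)
d = (2 × 6.674×10⁻¹¹ × (6.42 × 10²³) × (4.75 × 10⁵) / (8.67 × 10⁻⁵))^(1/3)
  = 7.77 × 10⁷ m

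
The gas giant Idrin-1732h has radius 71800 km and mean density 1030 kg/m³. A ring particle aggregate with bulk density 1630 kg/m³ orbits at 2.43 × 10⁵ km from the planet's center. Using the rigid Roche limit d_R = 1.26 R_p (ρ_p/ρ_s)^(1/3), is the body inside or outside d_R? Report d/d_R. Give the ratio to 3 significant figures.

outside; d/d_R ≈ 3.13

d_R = 1.26 × (71800 km) × (1030/1630)^(1/3) = 77630 km
d/d_R = (2.43 × 10⁵) / (77630) = 3.13
Since d/d_R > 1, the body is outside the Roche limit.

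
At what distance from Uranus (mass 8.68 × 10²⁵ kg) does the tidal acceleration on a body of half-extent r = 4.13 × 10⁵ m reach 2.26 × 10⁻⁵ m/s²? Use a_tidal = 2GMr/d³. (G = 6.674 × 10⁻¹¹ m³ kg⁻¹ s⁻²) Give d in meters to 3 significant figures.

2GMr/d³ = a_tidal  ⇒  d = (2GMr / a_tidal)^(1/3)
d = (2 × 6.674×10⁻¹¹ × (8.68 × 10²⁵) × (4.13 × 10⁵) / (2.26 × 10⁻⁵))^(1/3)
  = 5.96 × 10⁸ m

5.96 × 10⁸ m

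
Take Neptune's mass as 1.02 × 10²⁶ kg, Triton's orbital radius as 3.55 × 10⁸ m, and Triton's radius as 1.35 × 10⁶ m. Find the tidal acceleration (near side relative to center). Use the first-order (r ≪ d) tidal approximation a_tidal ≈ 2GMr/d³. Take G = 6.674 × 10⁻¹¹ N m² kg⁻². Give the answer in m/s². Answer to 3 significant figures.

4.11 × 10⁻⁴ m/s²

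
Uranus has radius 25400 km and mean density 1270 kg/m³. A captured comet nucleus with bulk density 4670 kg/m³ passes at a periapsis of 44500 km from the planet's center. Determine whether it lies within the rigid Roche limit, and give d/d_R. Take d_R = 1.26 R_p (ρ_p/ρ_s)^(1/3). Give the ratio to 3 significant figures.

d_R = 1.26 × (25400 km) × (1270/4670)^(1/3) = 20730 km
d/d_R = (44500) / (20730) = 2.15
Since d/d_R > 1, the body is outside the Roche limit.

outside; d/d_R ≈ 2.15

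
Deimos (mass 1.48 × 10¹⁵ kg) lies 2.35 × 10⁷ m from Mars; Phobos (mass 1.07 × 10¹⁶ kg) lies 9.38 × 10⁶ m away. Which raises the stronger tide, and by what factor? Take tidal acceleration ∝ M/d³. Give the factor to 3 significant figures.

Phobos, by a factor of ≈ 114

Tidal acceleration ∝ M/d³, so compare M/d³ for each.
Deimos: (1.48 × 10¹⁵) / (2.35 × 10⁷)³ = 1.140 × 10⁻⁷
Phobos: (1.07 × 10¹⁶) / (9.38 × 10⁶)³ = 1.297 × 10⁻⁵
Ratio (larger/smaller) = 114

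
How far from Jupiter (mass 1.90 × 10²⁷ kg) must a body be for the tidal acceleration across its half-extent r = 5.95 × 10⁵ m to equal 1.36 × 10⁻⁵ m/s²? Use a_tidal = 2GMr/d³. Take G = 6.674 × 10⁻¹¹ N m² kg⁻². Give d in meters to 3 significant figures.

2.23 × 10⁹ m

2GMr/d³ = a_tidal  ⇒  d = (2GMr / a_tidal)^(1/3)
d = (2 × 6.674×10⁻¹¹ × (1.90 × 10²⁷) × (5.95 × 10⁵) / (1.36 × 10⁻⁵))^(1/3)
  = 2.23 × 10⁹ m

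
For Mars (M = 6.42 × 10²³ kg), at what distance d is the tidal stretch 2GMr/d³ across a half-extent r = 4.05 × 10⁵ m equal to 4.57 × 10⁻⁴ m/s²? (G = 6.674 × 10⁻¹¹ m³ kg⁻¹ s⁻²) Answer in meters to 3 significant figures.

4.23 × 10⁷ m

2GMr/d³ = a_tidal  ⇒  d = (2GMr / a_tidal)^(1/3)
d = (2 × 6.674×10⁻¹¹ × (6.42 × 10²³) × (4.05 × 10⁵) / (4.57 × 10⁻⁴))^(1/3)
  = 4.23 × 10⁷ m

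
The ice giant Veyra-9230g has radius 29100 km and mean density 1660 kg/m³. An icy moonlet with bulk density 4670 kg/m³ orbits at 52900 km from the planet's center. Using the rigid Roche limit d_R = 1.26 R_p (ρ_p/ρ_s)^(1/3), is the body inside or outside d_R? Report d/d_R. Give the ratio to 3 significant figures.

outside; d/d_R ≈ 2.04

d_R = 1.26 × (29100 km) × (1660/4670)^(1/3) = 25970 km
d/d_R = (52900) / (25970) = 2.04
Since d/d_R > 1, the body is outside the Roche limit.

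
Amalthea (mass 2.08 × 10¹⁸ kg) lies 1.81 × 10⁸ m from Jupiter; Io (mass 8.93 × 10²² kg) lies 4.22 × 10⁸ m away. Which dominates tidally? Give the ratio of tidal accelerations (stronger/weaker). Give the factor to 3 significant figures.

Tidal stretch scales as M/d³; compute that for each body.
Amalthea: (2.08 × 10¹⁸) / (1.81 × 10⁸)³ = 3.508 × 10⁻⁷
Io: (8.93 × 10²²) / (4.22 × 10⁸)³ = 1.188 × 10⁻³
Ratio (larger/smaller) = 3390

Io, by a factor of ≈ 3390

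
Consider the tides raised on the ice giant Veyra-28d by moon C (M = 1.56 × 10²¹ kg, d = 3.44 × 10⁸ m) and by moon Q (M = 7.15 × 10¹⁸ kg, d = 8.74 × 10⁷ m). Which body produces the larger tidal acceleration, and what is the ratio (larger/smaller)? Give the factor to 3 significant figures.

Tidal stretch scales as M/d³; compute that for each body.
Moon C: (1.56 × 10²¹) / (3.44 × 10⁸)³ = 3.832 × 10⁻⁵
Moon Q: (7.15 × 10¹⁸) / (8.74 × 10⁷)³ = 1.071 × 10⁻⁵
Ratio (larger/smaller) = 3.58

Moon C, by a factor of ≈ 3.58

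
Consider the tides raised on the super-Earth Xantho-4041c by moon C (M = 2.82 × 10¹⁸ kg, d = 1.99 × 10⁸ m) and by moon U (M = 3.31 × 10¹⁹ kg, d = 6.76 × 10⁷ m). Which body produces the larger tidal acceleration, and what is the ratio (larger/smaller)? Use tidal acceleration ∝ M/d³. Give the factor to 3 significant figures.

Tidal stretch scales as M/d³; compute that for each body.
Moon C: (2.82 × 10¹⁸) / (1.99 × 10⁸)³ = 3.578 × 10⁻⁷
Moon U: (3.31 × 10¹⁹) / (6.76 × 10⁷)³ = 1.071 × 10⁻⁴
Ratio (larger/smaller) = 299

Moon U, by a factor of ≈ 299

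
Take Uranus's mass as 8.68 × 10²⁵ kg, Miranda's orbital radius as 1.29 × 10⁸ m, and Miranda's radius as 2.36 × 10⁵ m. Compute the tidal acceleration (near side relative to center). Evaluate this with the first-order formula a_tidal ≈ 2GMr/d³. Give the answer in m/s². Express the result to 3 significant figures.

1.27 × 10⁻³ m/s²

The tidal stretch is the gradient of GM/d² times the body's extent r, hence the 1/d³ dependence.
a_tidal = 2GMr/d³
        = 2 × (6.674 × 10⁻¹¹) × (8.68 × 10²⁵) × (2.36 × 10⁵) / (1.29 × 10⁸)³
        = 1.27 × 10⁻³ m/s²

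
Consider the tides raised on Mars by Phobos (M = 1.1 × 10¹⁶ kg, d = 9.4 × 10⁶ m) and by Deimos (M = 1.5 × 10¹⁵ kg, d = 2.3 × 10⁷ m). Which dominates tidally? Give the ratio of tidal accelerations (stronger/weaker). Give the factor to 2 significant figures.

The tide-raising term goes as M/d³ (the gradient of a 1/d² field).
Phobos: (1.1 × 10¹⁶) / (9.4 × 10⁶)³ = 1.324 × 10⁻⁵
Deimos: (1.5 × 10¹⁵) / (2.3 × 10⁷)³ = 1.233 × 10⁻⁷
Ratio (larger/smaller) = 110

Phobos, by a factor of ≈ 110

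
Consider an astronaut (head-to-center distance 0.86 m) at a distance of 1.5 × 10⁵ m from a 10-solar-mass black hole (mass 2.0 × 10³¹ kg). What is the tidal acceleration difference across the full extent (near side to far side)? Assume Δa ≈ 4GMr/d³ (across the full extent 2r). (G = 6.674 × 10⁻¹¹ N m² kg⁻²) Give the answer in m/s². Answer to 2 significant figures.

1.4 × 10⁶ m/s²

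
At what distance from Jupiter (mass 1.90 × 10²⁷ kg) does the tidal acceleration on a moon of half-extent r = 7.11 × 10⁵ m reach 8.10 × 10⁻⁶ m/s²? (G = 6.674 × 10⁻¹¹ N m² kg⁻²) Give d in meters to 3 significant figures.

2.81 × 10⁹ m

2GMr/d³ = a_tidal  ⇒  d = (2GMr / a_tidal)^(1/3)
d = (2 × 6.674×10⁻¹¹ × (1.90 × 10²⁷) × (7.11 × 10⁵) / (8.10 × 10⁻⁶))^(1/3)
  = 2.81 × 10⁹ m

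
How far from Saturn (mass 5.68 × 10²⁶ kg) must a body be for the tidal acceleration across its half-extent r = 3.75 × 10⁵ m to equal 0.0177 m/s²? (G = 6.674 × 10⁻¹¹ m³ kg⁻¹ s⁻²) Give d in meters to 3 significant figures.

1.17 × 10⁸ m

2GMr/d³ = a_tidal  ⇒  d = (2GMr / a_tidal)^(1/3)
d = (2 × 6.674×10⁻¹¹ × (5.68 × 10²⁶) × (3.75 × 10⁵) / (0.0177))^(1/3)
  = 1.17 × 10⁸ m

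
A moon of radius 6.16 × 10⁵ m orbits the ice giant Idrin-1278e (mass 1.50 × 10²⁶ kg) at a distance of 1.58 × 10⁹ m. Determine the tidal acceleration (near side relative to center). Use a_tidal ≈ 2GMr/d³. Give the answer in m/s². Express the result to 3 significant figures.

Δa = 2GMr/d³
   = 2 × (6.674 × 10⁻¹¹) × (1.50 × 10²⁶) × (6.16 × 10⁵) / (1.58 × 10⁹)³
   = 3.13 × 10⁻⁶ m/s²

3.13 × 10⁻⁶ m/s²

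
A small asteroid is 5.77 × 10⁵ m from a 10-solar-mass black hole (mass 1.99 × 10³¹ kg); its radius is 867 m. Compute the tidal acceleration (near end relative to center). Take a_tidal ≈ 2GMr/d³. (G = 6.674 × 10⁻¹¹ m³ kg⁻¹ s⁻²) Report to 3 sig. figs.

1.20 × 10⁷ m/s²

Δa = 2GMr/d³
   = 2 × (6.674 × 10⁻¹¹) × (1.99 × 10³¹) × (867) / (5.77 × 10⁵)³
   = 1.20 × 10⁷ m/s²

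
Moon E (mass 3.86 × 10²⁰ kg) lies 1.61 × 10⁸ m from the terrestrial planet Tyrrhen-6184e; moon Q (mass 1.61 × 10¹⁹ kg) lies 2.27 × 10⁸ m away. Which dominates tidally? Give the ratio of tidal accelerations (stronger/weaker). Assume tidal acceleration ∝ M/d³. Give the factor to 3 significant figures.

Moon E, by a factor of ≈ 67.2

Tidal acceleration ∝ M/d³, so compare M/d³ for each.
Moon E: (3.86 × 10²⁰) / (1.61 × 10⁸)³ = 9.249 × 10⁻⁵
Moon Q: (1.61 × 10¹⁹) / (2.27 × 10⁸)³ = 1.376 × 10⁻⁶
Ratio (larger/smaller) = 67.2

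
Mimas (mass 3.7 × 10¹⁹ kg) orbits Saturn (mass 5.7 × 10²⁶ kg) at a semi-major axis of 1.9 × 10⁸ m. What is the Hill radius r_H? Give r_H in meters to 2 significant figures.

5.3 × 10⁵ m

r_H ≈ a (m/3M)^(1/3)
    = (1.9 × 10⁸) × (3.7 × 10¹⁹ / (3 × 5.7 × 10²⁶))^(1/3)
    = 5.3 × 10⁵ m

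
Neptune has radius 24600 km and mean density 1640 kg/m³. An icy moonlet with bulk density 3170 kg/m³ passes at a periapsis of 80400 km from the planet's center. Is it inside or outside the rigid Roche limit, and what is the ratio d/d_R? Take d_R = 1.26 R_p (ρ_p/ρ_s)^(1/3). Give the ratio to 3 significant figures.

d_R = 1.26 × (24600 km) × (1640/3170)^(1/3) = 24880 km
d/d_R = (80400) / (24880) = 3.23
Since d/d_R > 1, the body is outside the Roche limit.

outside; d/d_R ≈ 3.23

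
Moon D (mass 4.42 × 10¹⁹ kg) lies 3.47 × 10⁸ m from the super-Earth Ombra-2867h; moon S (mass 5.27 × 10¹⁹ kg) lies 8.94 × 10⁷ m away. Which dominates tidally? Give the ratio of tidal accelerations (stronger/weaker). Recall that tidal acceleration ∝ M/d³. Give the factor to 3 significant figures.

Moon S, by a factor of ≈ 69.7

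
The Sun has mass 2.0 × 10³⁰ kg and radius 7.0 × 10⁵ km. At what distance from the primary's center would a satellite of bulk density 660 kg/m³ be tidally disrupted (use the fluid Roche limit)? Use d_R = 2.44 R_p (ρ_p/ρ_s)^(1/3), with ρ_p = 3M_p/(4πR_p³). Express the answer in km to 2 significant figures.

ρ_p = 3M_p/(4πR_p³) = 3 × (2.0 × 10³⁰) / (4π × (7.0 × 10⁸ m)³) = 1400 kg/m³
d_R = 2.44 × 7.0 × 10⁵ km × (1400/660)^(1/3)
    = 2.2 × 10⁶ km

2.2 × 10⁶ km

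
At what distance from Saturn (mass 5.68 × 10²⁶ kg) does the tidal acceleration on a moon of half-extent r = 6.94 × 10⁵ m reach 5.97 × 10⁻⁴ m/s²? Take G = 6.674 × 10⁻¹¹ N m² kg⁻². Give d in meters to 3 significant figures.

2GMr/d³ = a_tidal  ⇒  d = (2GMr / a_tidal)^(1/3)
d = (2 × 6.674×10⁻¹¹ × (5.68 × 10²⁶) × (6.94 × 10⁵) / (5.97 × 10⁻⁴))^(1/3)
  = 4.45 × 10⁸ m

4.45 × 10⁸ m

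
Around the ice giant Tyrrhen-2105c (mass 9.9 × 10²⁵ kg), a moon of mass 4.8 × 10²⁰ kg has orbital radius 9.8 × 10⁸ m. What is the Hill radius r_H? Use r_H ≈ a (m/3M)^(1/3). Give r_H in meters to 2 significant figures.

r_H ≈ a (m/3M)^(1/3)
    = (9.8 × 10⁸) × (4.8 × 10²⁰ / (3 × 9.9 × 10²⁵))^(1/3)
    = 1.2 × 10⁷ m

1.2 × 10⁷ m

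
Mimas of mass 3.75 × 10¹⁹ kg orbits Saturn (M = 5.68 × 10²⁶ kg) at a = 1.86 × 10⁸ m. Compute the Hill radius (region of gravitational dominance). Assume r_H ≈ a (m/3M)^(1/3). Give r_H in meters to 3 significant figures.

r_H ≈ a (m/3M)^(1/3)
    = (1.86 × 10⁸) × (3.75 × 10¹⁹ / (3 × 5.68 × 10²⁶))^(1/3)
    = 5.21 × 10⁵ m

5.21 × 10⁵ m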